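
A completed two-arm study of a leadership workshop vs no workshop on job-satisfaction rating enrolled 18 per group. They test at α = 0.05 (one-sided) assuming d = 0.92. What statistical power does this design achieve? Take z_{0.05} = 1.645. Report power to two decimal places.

For two equal groups, power = Φ(d·√(n/2) − z_{α}).
d·√(n/2) = 0.92 × √(18/2) = 0.92 × 3.000 = 2.760.
z_β = 2.760 − 1.645 = 1.115.
Power = Φ(1.115) = 0.868.

power ≈ 0.87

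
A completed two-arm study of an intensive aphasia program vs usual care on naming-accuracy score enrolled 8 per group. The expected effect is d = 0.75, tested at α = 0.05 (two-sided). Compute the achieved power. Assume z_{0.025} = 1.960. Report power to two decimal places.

For two equal groups, power = Φ(d·√(n/2) − z_{α/2}).
d·√(n/2) = 0.75 × √(8/2) = 0.75 × 2.000 = 1.500.
z_β = 1.500 − 1.960 = -0.460.
Power = Φ(-0.460) = 0.323.

power ≈ 0.32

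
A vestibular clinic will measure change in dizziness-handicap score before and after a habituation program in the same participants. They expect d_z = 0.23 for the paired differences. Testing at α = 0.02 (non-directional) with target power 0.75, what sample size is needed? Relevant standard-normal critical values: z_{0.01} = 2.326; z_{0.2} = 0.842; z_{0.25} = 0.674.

n = 171 pairs

For a paired (one-sample on differences) test: n = ((z_{α/2} + z_β) / d)².
z_{α/2} + z_β = 2.326 + 0.674 = 3.000.
n = (3.000 / 0.23)² = 13.043² = 170.13.
Round up.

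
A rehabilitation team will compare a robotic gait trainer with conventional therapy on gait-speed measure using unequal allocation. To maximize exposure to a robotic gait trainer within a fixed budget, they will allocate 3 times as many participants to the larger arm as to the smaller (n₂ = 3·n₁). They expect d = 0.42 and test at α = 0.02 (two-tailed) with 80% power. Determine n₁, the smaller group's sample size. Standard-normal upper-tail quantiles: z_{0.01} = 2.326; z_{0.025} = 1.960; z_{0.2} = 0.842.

n₁ = 76

With allocation ratio k = n₂/n₁ = 3, Var(x̄₁−x̄₂) = σ²(1/n₁ + 1/(k·n₁)) = σ²·(k+1)/(k·n₁).
So n₁ = (1 + 1/k)·((z_{α/2} + z_β)/d)² = 1.333 × (3.168/0.42)².
n₁ = 1.333 × 56.89 = 75.9.
Round up: n₁ = 76, giving n₂ = 3 × 76 = 228.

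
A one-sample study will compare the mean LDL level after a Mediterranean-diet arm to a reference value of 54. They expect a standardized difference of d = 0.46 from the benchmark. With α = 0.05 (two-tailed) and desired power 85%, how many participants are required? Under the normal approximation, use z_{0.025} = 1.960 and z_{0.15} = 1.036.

For a one-sample test: n = ((z_{α/2} + z_β) / d)².
z_{α/2} + z_β = 1.960 + 1.036 = 2.996.
n = (2.996 / 0.46)² = 6.513² = 42.42.
Round up.

n = 43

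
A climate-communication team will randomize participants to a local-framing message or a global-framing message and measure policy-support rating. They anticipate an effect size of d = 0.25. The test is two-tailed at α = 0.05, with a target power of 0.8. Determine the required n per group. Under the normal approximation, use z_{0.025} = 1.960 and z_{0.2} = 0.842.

n = 252 per group

For two independent groups with equal n: n = 2·((z_{α/2} + z_β) / d)².
z_{α/2} + z_β = 1.960 + 0.842 = 2.802.
n = 2 × (2.802 / 0.25)² = 2 × 11.208² = 2 × 125.62 = 251.2.
Round up to the next whole participant.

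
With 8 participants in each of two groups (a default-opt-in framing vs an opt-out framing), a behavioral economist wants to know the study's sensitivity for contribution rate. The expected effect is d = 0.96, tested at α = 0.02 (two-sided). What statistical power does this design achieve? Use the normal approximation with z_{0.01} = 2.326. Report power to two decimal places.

For two equal groups, power = Φ(d·√(n/2) − z_{α/2}).
d·√(n/2) = 0.96 × √(8/2) = 0.96 × 2.000 = 1.920.
z_β = 1.920 − 2.326 = -0.406.
Power = Φ(-0.406) = 0.342.

power ≈ 0.34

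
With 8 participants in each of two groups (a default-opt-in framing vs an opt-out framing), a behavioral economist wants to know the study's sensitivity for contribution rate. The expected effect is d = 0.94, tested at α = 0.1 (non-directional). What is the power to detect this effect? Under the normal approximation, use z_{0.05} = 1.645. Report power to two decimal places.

For two equal groups, power = Φ(d·√(n/2) − z_{α/2}).
d·√(n/2) = 0.94 × √(8/2) = 0.94 × 2.000 = 1.880.
z_β = 1.880 − 1.645 = 0.235.
Power = Φ(0.235) = 0.593.

power ≈ 0.59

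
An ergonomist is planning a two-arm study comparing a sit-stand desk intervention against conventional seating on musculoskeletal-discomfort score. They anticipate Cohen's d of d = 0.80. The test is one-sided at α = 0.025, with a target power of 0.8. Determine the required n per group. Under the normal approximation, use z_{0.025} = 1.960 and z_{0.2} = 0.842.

n = 25 per group

For two independent groups with equal n: n = 2·((z_{α} + z_β) / d)².
z_{α} + z_β = 1.960 + 0.842 = 2.802.
n = 2 × (2.802 / 0.80)² = 2 × 3.502² = 2 × 12.27 = 24.5.
Round up to the next whole participant.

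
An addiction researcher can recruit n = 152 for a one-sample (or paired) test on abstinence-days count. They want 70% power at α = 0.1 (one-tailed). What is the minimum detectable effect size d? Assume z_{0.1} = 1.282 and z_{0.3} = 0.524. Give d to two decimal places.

d_min ≈ 0.15

For a single sample (or paired design) of n = 152: d_min = (z_{α} + z_β)/√n.
z-sum = 1.282 + 0.524 = 1.806.
d_min = 1.806 / √152 = 1.806 / 12.329 = 0.146.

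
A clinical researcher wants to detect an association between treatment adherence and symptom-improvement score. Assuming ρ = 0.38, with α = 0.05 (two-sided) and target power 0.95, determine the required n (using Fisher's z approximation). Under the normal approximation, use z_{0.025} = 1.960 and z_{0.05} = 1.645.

Fisher's z: C = ½·ln((1+r)/(1−r)) = ½·ln(2.2258) = 0.4001.
n = ((z_{α/2} + z_β)/C)² + 3.
(1.960 + 1.645) / 0.4001 = 3.605 / 0.4001 = 9.010.
n = 9.010² + 3 = 81.18 + 3 = 84.2.
Round up.

n = 85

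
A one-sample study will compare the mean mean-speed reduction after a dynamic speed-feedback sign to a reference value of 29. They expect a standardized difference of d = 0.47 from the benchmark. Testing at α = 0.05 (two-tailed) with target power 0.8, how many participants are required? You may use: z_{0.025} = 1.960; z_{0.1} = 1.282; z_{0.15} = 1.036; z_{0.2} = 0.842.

For a one-sample test: n = ((z_{α/2} + z_β) / d)².
z_{α/2} + z_β = 1.960 + 0.842 = 2.802.
n = (2.802 / 0.47)² = 5.962² = 35.54.
Round up.

n = 36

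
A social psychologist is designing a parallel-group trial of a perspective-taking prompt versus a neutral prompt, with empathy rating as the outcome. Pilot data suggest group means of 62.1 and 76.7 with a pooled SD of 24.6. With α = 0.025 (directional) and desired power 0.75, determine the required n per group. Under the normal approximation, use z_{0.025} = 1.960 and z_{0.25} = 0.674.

n = 40 per group

Cohen's d = |M₁ − M₂| / SD_pooled = |62.1 − 76.7| / 24.6 = 14.6 / 24.6 = 0.593.
For two independent groups with equal n: n = 2·((z_{α} + z_β) / d)².
z_{α} + z_β = 1.960 + 0.674 = 2.634.
n = 2 × (2.634 / 0.593)² = 2 × 4.442² = 2 × 19.73 = 39.5.
Round up to the next whole participant.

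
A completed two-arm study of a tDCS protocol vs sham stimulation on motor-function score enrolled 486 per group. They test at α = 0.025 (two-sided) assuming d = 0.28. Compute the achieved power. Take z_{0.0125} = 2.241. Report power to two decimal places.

power ≈ 0.98

For two equal groups, power = Φ(d·√(n/2) − z_{α/2}).
d·√(n/2) = 0.28 × √(486/2) = 0.28 × 15.588 = 4.365.
z_β = 4.365 − 2.241 = 2.124.
Power = Φ(2.124) = 0.983.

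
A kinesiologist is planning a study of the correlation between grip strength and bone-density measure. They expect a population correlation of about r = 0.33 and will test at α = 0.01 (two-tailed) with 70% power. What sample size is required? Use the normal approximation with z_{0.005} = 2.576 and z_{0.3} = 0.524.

n = 85

Fisher's z: C = ½·ln((1+r)/(1−r)) = ½·ln(1.9851) = 0.3428.
n = ((z_{α/2} + z_β)/C)² + 3.
(2.576 + 0.524) / 0.3428 = 3.100 / 0.3428 = 9.043.
n = 9.043² + 3 = 81.78 + 3 = 84.8.
Round up.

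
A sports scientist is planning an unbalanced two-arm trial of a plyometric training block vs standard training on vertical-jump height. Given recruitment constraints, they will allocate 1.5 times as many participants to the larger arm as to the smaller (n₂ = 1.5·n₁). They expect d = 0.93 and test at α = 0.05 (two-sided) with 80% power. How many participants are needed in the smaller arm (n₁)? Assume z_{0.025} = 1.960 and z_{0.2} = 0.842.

With allocation ratio k = n₂/n₁ = 1.5, Var(x̄₁−x̄₂) = σ²(1/n₁ + 1/(k·n₁)) = σ²·(k+1)/(k·n₁).
So n₁ = (1 + 1/k)·((z_{α/2} + z_β)/d)² = 1.667 × (2.802/0.93)².
n₁ = 1.667 × 9.08 = 15.1.
Round up: n₁ = 16, giving n₂ = 1.5 × 16 = 24.

n₁ = 16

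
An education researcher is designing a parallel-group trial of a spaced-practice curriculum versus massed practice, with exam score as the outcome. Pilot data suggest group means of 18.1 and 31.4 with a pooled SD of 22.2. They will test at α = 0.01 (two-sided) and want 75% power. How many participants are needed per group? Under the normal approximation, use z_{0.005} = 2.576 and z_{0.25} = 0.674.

n = 59 per group

Cohen's d = |M₁ − M₂| / SD_pooled = |18.1 − 31.4| / 22.2 = 13.3 / 22.2 = 0.599.
For two independent groups with equal n: n = 2·((z_{α/2} + z_β) / d)².
z_{α/2} + z_β = 2.576 + 0.674 = 3.250.
n = 2 × (3.250 / 0.599)² = 2 × 5.426² = 2 × 29.44 = 58.9.
Round up to the next whole participant.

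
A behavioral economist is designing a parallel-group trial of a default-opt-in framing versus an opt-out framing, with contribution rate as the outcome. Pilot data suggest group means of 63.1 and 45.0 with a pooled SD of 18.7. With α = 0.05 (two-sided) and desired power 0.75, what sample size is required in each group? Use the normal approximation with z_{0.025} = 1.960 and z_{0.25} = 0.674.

Cohen's d = |M₁ − M₂| / SD_pooled = |63.1 − 45.0| / 18.7 = 18.1 / 18.7 = 0.968.
For two independent groups with equal n: n = 2·((z_{α/2} + z_β) / d)².
z_{α/2} + z_β = 1.960 + 0.674 = 2.634.
n = 2 × (2.634 / 0.968)² = 2 × 2.721² = 2 × 7.40 = 14.8.
Round up to the next whole participant.

n = 15 per group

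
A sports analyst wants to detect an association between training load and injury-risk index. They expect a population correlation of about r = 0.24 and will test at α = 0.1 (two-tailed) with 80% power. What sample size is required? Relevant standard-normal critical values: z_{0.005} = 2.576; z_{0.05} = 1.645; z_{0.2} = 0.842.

n = 107

Fisher's z: C = ½·ln((1+r)/(1−r)) = ½·ln(1.6316) = 0.2448.
n = ((z_{α/2} + z_β)/C)² + 3.
(1.645 + 0.842) / 0.2448 = 2.487 / 0.2448 = 10.159.
n = 10.159² + 3 = 103.21 + 3 = 106.2.
Round up.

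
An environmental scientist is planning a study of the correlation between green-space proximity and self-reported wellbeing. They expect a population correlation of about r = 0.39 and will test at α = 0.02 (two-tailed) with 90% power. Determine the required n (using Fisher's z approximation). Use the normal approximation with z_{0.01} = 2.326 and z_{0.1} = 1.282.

n = 80

Fisher's z: C = ½·ln((1+r)/(1−r)) = ½·ln(2.2787) = 0.4118.
n = ((z_{α/2} + z_β)/C)² + 3.
(2.326 + 1.282) / 0.4118 = 3.608 / 0.4118 = 8.762.
n = 8.762² + 3 = 76.76 + 3 = 79.8.
Round up.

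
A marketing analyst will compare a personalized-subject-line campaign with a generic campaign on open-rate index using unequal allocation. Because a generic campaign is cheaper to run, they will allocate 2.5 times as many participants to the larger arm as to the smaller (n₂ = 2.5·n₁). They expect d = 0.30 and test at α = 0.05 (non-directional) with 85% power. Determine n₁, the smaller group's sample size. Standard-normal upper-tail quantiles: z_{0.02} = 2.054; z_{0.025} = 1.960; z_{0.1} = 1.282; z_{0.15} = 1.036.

With allocation ratio k = n₂/n₁ = 2.5, Var(x̄₁−x̄₂) = σ²(1/n₁ + 1/(k·n₁)) = σ²·(k+1)/(k·n₁).
So n₁ = (1 + 1/k)·((z_{α/2} + z_β)/d)² = 1.400 × (2.996/0.30)².
n₁ = 1.400 × 99.73 = 139.6.
Round up: n₁ = 140, giving n₂ = 2.5 × 140 = 350.

n₁ = 140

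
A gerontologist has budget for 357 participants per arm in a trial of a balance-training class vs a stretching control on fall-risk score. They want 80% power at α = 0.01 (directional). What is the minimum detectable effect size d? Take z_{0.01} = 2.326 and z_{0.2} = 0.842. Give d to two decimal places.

For two independent groups of n = 357 each: d_min = (z_{α} + z_β)·√(2/n).
z-sum = 2.326 + 0.842 = 3.168.
d_min = 3.168 × √(2/357) = 3.168 × 0.0748 = 0.237.

d_min ≈ 0.24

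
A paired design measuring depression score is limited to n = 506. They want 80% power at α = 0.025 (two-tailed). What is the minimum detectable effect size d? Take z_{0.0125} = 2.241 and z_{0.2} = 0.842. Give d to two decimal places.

d_min ≈ 0.14

For a single sample (or paired design) of n = 506: d_min = (z_{α/2} + z_β)/√n.
z-sum = 2.241 + 0.842 = 3.083.
d_min = 3.083 / √506 = 3.083 / 22.494 = 0.137.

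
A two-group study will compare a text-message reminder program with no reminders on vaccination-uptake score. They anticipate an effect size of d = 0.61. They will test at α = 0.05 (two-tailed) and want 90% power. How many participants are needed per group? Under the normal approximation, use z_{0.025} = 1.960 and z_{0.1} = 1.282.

For two independent groups with equal n: n = 2·((z_{α/2} + z_β) / d)².
z_{α/2} + z_β = 1.960 + 1.282 = 3.242.
n = 2 × (3.242 / 0.61)² = 2 × 5.315² = 2 × 28.25 = 56.5.
Round up to the next whole participant.

n = 57 per group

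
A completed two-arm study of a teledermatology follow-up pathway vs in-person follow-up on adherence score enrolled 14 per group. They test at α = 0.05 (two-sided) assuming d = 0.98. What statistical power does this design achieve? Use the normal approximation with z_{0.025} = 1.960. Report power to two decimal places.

power ≈ 0.74

For two equal groups, power = Φ(d·√(n/2) − z_{α/2}).
d·√(n/2) = 0.98 × √(14/2) = 0.98 × 2.646 = 2.593.
z_β = 2.593 − 1.960 = 0.633.
Power = Φ(0.633) = 0.737.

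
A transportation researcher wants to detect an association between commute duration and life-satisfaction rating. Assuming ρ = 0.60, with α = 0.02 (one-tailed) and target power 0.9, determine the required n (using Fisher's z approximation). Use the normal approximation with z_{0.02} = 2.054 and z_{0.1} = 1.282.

Fisher's z: C = ½·ln((1+r)/(1−r)) = ½·ln(4.0000) = 0.6931.
n = ((z_{α} + z_β)/C)² + 3.
(2.054 + 1.282) / 0.6931 = 3.336 / 0.6931 = 4.813.
n = 4.813² + 3 = 23.17 + 3 = 26.2.
Round up.

n = 27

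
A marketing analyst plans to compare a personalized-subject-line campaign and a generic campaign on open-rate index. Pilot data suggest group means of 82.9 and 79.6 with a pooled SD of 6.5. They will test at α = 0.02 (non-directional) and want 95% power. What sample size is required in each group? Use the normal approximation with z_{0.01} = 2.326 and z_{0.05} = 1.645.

n = 123 per group

Cohen's d = |M₁ − M₂| / SD_pooled = |82.9 − 79.6| / 6.5 = 3.3 / 6.5 = 0.508.
For two independent groups with equal n: n = 2·((z_{α/2} + z_β) / d)².
z_{α/2} + z_β = 2.326 + 1.645 = 3.971.
n = 2 × (3.971 / 0.508)² = 2 × 7.817² = 2 × 61.10 = 122.2.
Round up to the next whole participant.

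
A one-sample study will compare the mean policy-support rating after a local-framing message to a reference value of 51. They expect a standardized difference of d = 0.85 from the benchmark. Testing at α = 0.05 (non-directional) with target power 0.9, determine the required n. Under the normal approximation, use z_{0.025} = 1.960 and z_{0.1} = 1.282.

n = 15

For a one-sample test: n = ((z_{α/2} + z_β) / d)².
z_{α/2} + z_β = 1.960 + 1.282 = 3.242.
n = (3.242 / 0.85)² = 3.814² = 14.55.
Round up.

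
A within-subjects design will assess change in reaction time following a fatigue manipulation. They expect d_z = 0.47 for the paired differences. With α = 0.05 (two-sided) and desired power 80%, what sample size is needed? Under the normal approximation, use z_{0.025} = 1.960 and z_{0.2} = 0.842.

For a paired (one-sample on differences) test: n = ((z_{α/2} + z_β) / d)².
z_{α/2} + z_β = 1.960 + 0.842 = 2.802.
n = (2.802 / 0.47)² = 5.962² = 35.54.
Round up.

n = 36 pairs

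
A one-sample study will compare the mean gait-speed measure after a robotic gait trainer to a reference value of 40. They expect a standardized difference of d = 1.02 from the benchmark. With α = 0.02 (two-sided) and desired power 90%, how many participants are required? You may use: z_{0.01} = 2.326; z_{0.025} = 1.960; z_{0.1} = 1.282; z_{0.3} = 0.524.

For a one-sample test: n = ((z_{α/2} + z_β) / d)².
z_{α/2} + z_β = 2.326 + 1.282 = 3.608.
n = (3.608 / 1.02)² = 3.537² = 12.51.
Round up.

n = 13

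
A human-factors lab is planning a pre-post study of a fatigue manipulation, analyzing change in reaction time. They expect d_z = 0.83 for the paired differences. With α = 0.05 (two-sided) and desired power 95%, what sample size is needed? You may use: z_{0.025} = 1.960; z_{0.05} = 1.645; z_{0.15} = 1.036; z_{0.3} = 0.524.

n = 19 pairs

For a paired (one-sample on differences) test: n = ((z_{α/2} + z_β) / d)².
z_{α/2} + z_β = 1.960 + 1.645 = 3.605.
n = (3.605 / 0.83)² = 4.343² = 18.86.
Round up.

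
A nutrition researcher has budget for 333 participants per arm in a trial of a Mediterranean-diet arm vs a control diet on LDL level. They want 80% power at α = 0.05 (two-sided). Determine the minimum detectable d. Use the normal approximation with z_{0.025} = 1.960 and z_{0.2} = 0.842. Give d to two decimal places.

For two independent groups of n = 333 each: d_min = (z_{α/2} + z_β)·√(2/n).
z-sum = 1.960 + 0.842 = 2.802.
d_min = 2.802 × √(2/333) = 2.802 × 0.0775 = 0.217.

d_min ≈ 0.22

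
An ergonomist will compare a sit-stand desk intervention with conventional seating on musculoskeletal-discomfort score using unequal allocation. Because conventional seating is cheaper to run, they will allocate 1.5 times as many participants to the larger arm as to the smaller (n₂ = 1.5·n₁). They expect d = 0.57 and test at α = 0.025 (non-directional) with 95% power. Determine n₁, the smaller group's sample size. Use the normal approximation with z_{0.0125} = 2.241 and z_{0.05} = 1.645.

n₁ = 78

With allocation ratio k = n₂/n₁ = 1.5, Var(x̄₁−x̄₂) = σ²(1/n₁ + 1/(k·n₁)) = σ²·(k+1)/(k·n₁).
So n₁ = (1 + 1/k)·((z_{α/2} + z_β)/d)² = 1.667 × (3.886/0.57)².
n₁ = 1.667 × 46.48 = 77.5.
Round up: n₁ = 78, giving n₂ = 1.5 × 78 = 117.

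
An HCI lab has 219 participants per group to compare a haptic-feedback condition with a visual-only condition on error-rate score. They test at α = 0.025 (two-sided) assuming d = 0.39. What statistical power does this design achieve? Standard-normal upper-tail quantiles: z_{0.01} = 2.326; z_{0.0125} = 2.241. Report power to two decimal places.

power ≈ 0.97

For two equal groups, power = Φ(d·√(n/2) − z_{α/2}).
d·√(n/2) = 0.39 × √(219/2) = 0.39 × 10.464 = 4.081.
z_β = 4.081 − 2.241 = 1.840.
Power = Φ(1.840) = 0.967.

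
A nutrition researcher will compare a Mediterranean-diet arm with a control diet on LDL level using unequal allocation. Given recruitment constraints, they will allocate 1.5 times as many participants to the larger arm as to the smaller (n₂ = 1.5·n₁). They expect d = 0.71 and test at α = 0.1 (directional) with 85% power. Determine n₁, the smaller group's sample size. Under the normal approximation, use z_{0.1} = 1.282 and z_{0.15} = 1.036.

n₁ = 18

With allocation ratio k = n₂/n₁ = 1.5, Var(x̄₁−x̄₂) = σ²(1/n₁ + 1/(k·n₁)) = σ²·(k+1)/(k·n₁).
So n₁ = (1 + 1/k)·((z_{α} + z_β)/d)² = 1.667 × (2.318/0.71)².
n₁ = 1.667 × 10.66 = 17.8.
Round up: n₁ = 18, giving n₂ = 1.5 × 18 = 27.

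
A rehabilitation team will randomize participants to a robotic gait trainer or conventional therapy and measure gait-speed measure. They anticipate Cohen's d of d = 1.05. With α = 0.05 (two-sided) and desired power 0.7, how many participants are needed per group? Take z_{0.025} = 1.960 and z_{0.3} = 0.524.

n = 12 per group

For two independent groups with equal n: n = 2·((z_{α/2} + z_β) / d)².
z_{α/2} + z_β = 1.960 + 0.524 = 2.484.
n = 2 × (2.484 / 1.05)² = 2 × 2.366² = 2 × 5.60 = 11.2.
Round up to the next whole participant.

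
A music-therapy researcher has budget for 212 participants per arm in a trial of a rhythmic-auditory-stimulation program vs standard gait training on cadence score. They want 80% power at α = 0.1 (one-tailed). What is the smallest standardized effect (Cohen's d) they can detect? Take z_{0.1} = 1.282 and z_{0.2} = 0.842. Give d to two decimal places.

d_min ≈ 0.21

For two independent groups of n = 212 each: d_min = (z_{α} + z_β)·√(2/n).
z-sum = 1.282 + 0.842 = 2.124.
d_min = 2.124 × √(2/212) = 2.124 × 0.0971 = 0.206.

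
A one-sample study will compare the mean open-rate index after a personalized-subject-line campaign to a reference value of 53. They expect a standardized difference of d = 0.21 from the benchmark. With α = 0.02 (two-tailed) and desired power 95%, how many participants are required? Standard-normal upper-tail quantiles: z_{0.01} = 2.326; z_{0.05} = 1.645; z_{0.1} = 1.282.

n = 358

For a one-sample test: n = ((z_{α/2} + z_β) / d)².
z_{α/2} + z_β = 2.326 + 1.645 = 3.971.
n = (3.971 / 0.21)² = 18.910² = 357.57.
Round up.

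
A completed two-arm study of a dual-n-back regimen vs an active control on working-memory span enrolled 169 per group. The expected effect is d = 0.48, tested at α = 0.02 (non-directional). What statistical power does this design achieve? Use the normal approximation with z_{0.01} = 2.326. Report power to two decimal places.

For two equal groups, power = Φ(d·√(n/2) − z_{α/2}).
d·√(n/2) = 0.48 × √(169/2) = 0.48 × 9.192 = 4.412.
z_β = 4.412 − 2.326 = 2.086.
Power = Φ(2.086) = 0.982.

power ≈ 0.98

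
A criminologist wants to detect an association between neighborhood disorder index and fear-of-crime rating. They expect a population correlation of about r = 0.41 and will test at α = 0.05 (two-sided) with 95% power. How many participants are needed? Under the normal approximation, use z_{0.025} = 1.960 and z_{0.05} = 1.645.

Fisher's z: C = ½·ln((1+r)/(1−r)) = ½·ln(2.3898) = 0.4356.
n = ((z_{α/2} + z_β)/C)² + 3.
(1.960 + 1.645) / 0.4356 = 3.605 / 0.4356 = 8.276.
n = 8.276² + 3 = 68.49 + 3 = 71.5.
Round up.

n = 72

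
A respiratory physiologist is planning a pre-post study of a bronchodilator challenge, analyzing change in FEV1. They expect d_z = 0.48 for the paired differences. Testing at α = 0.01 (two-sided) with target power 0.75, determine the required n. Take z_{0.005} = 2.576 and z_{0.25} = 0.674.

n = 46 pairs

For a paired (one-sample on differences) test: n = ((z_{α/2} + z_β) / d)².
z_{α/2} + z_β = 2.576 + 0.674 = 3.250.
n = (3.250 / 0.48)² = 6.771² = 45.84.
Round up.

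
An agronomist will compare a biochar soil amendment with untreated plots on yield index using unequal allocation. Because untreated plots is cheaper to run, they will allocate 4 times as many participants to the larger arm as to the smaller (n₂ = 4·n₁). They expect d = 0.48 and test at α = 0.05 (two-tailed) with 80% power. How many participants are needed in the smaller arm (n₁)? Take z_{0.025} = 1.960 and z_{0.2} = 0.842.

With allocation ratio k = n₂/n₁ = 4, Var(x̄₁−x̄₂) = σ²(1/n₁ + 1/(k·n₁)) = σ²·(k+1)/(k·n₁).
So n₁ = (1 + 1/k)·((z_{α/2} + z_β)/d)² = 1.250 × (2.802/0.48)².
n₁ = 1.250 × 34.08 = 42.6.
Round up: n₁ = 43, giving n₂ = 4 × 43 = 172.

n₁ = 43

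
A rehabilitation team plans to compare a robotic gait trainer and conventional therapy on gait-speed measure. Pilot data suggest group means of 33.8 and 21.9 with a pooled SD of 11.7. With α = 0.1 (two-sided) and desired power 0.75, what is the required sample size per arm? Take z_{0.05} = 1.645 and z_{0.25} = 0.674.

n = 11 per group

Cohen's d = |M₁ − M₂| / SD_pooled = |33.8 − 21.9| / 11.7 = 11.9 / 11.7 = 1.017.
For two independent groups with equal n: n = 2·((z_{α/2} + z_β) / d)².
z_{α/2} + z_β = 1.645 + 0.674 = 2.319.
n = 2 × (2.319 / 1.017)² = 2 × 2.280² = 2 × 5.20 = 10.4.
Round up to the next whole participant.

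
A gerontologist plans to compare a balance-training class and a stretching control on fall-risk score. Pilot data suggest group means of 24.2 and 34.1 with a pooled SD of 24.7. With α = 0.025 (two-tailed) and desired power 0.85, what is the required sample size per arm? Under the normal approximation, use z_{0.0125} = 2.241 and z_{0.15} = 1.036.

n = 134 per group

Cohen's d = |M₁ − M₂| / SD_pooled = |24.2 − 34.1| / 24.7 = 9.9 / 24.7 = 0.401.
For two independent groups with equal n: n = 2·((z_{α/2} + z_β) / d)².
z_{α/2} + z_β = 2.241 + 1.036 = 3.277.
n = 2 × (3.277 / 0.401)² = 2 × 8.172² = 2 × 66.78 = 133.6.
Round up to the next whole participant.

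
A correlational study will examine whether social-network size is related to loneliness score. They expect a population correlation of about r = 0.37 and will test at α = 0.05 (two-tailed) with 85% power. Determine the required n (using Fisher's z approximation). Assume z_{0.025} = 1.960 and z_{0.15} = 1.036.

n = 63

Fisher's z: C = ½·ln((1+r)/(1−r)) = ½·ln(2.1746) = 0.3884.
n = ((z_{α/2} + z_β)/C)² + 3.
(1.960 + 1.036) / 0.3884 = 2.996 / 0.3884 = 7.714.
n = 7.714² + 3 = 59.50 + 3 = 62.5.
Round up.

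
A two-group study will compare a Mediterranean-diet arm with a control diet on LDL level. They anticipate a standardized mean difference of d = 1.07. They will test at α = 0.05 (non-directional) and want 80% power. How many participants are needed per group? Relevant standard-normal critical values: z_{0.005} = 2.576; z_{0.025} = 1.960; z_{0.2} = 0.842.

n = 14 per group

For two independent groups with equal n: n = 2·((z_{α/2} + z_β) / d)².
z_{α/2} + z_β = 1.960 + 0.842 = 2.802.
n = 2 × (2.802 / 1.07)² = 2 × 2.619² = 2 × 6.86 = 13.7.
Round up to the next whole participant.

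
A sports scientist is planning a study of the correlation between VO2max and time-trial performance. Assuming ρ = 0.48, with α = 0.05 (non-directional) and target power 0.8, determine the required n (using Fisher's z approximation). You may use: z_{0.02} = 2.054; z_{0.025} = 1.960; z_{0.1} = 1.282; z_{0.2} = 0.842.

Fisher's z: C = ½·ln((1+r)/(1−r)) = ½·ln(2.8462) = 0.5230.
n = ((z_{α/2} + z_β)/C)² + 3.
(1.960 + 0.842) / 0.5230 = 2.802 / 0.5230 = 5.358.
n = 5.358² + 3 = 28.70 + 3 = 31.7.
Round up.

n = 32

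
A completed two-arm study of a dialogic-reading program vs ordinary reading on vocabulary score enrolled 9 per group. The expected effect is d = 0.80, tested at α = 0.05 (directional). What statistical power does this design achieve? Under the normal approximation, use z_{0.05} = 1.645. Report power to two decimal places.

power ≈ 0.52

For two equal groups, power = Φ(d·√(n/2) − z_{α}).
d·√(n/2) = 0.80 × √(9/2) = 0.80 × 2.121 = 1.697.
z_β = 1.697 − 1.645 = 0.052.
Power = Φ(0.052) = 0.521.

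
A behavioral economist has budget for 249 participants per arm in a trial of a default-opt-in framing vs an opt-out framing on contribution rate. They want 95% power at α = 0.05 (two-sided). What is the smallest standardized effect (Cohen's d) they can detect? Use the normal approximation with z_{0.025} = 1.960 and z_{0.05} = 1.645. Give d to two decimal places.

d_min ≈ 0.32

For two independent groups of n = 249 each: d_min = (z_{α/2} + z_β)·√(2/n).
z-sum = 1.960 + 1.645 = 3.605.
d_min = 3.605 × √(2/249) = 3.605 × 0.0896 = 0.323.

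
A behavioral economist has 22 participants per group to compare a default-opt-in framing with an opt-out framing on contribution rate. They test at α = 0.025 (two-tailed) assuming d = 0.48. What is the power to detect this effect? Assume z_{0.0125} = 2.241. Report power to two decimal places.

power ≈ 0.26

For two equal groups, power = Φ(d·√(n/2) − z_{α/2}).
d·√(n/2) = 0.48 × √(22/2) = 0.48 × 3.317 = 1.592.
z_β = 1.592 − 2.241 = -0.649.
Power = Φ(-0.649) = 0.258.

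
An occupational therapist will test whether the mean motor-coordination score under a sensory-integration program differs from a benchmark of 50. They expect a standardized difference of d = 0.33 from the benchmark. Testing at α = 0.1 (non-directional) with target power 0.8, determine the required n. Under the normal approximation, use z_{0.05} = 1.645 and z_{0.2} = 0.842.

For a one-sample test: n = ((z_{α/2} + z_β) / d)².
z_{α/2} + z_β = 1.645 + 0.842 = 2.487.
n = (2.487 / 0.33)² = 7.536² = 56.80.
Round up.

n = 57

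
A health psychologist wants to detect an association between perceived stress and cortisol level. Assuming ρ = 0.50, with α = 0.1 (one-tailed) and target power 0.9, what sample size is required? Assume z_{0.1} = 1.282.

Fisher's z: C = ½·ln((1+r)/(1−r)) = ½·ln(3.0000) = 0.5493.
n = ((z_{α} + z_β)/C)² + 3.
(1.282 + 1.282) / 0.5493 = 2.564 / 0.5493 = 4.668.
n = 4.668² + 3 = 21.79 + 3 = 24.8.
Round up.

n = 25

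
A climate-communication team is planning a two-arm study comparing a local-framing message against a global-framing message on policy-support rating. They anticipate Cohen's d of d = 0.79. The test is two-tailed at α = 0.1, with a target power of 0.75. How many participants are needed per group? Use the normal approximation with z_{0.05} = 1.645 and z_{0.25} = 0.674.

n = 18 per group

For two independent groups with equal n: n = 2·((z_{α/2} + z_β) / d)².
z_{α/2} + z_β = 1.645 + 0.674 = 2.319.
n = 2 × (2.319 / 0.79)² = 2 × 2.935² = 2 × 8.62 = 17.2.
Round up to the next whole participant.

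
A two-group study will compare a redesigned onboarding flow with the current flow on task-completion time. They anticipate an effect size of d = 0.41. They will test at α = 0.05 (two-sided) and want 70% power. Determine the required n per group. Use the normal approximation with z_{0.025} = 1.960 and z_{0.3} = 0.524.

For two independent groups with equal n: n = 2·((z_{α/2} + z_β) / d)².
z_{α/2} + z_β = 1.960 + 0.524 = 2.484.
n = 2 × (2.484 / 0.41)² = 2 × 6.059² = 2 × 36.71 = 73.4.
Round up to the next whole participant.

n = 74 per group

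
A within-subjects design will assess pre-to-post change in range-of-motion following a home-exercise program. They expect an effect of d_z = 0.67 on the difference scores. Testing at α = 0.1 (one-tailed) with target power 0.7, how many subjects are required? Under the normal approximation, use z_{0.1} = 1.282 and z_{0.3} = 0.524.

n = 8 pairs

For a paired (one-sample on differences) test: n = ((z_{α} + z_β) / d)².
z_{α} + z_β = 1.282 + 0.524 = 1.806.
n = (1.806 / 0.67)² = 2.696² = 7.27.
Round up.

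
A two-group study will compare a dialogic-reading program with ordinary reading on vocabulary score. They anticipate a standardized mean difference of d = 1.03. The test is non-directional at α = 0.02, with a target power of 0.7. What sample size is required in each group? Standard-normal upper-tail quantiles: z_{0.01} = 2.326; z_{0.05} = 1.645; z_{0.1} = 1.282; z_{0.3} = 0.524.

n = 16 per group

For two independent groups with equal n: n = 2·((z_{α/2} + z_β) / d)².
z_{α/2} + z_β = 2.326 + 0.524 = 2.850.
n = 2 × (2.850 / 1.03)² = 2 × 2.767² = 2 × 7.66 = 15.3.
Round up to the next whole participant.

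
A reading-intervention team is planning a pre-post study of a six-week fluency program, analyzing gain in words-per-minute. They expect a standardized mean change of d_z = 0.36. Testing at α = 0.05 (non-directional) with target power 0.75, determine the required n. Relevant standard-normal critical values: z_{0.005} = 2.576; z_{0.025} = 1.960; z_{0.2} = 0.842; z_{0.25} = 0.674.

n = 54 pairs

For a paired (one-sample on differences) test: n = ((z_{α/2} + z_β) / d)².
z_{α/2} + z_β = 1.960 + 0.674 = 2.634.
n = (2.634 / 0.36)² = 7.317² = 53.53.
Round up.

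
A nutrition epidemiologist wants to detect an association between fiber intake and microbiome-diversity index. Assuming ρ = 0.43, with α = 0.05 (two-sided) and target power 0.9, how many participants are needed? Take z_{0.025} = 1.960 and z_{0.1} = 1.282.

Fisher's z: C = ½·ln((1+r)/(1−r)) = ½·ln(2.5088) = 0.4599.
n = ((z_{α/2} + z_β)/C)² + 3.
(1.960 + 1.282) / 0.4599 = 3.242 / 0.4599 = 7.049.
n = 7.049² + 3 = 49.69 + 3 = 52.7.
Round up.

n = 53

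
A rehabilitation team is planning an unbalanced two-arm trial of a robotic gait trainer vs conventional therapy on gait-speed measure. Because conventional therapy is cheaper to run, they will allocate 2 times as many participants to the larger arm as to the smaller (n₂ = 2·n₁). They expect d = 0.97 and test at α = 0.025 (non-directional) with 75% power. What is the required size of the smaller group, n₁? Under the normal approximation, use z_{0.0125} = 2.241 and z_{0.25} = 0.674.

n₁ = 14

With allocation ratio k = n₂/n₁ = 2, Var(x̄₁−x̄₂) = σ²(1/n₁ + 1/(k·n₁)) = σ²·(k+1)/(k·n₁).
So n₁ = (1 + 1/k)·((z_{α/2} + z_β)/d)² = 1.500 × (2.915/0.97)².
n₁ = 1.500 × 9.03 = 13.5.
Round up: n₁ = 14, giving n₂ = 2 × 14 = 28.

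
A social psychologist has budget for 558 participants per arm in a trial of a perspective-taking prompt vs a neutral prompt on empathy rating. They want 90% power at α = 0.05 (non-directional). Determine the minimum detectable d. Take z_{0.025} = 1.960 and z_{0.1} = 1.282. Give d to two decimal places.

d_min ≈ 0.19

For two independent groups of n = 558 each: d_min = (z_{α/2} + z_β)·√(2/n).
z-sum = 1.960 + 1.282 = 3.242.
d_min = 3.242 × √(2/558) = 3.242 × 0.0599 = 0.194.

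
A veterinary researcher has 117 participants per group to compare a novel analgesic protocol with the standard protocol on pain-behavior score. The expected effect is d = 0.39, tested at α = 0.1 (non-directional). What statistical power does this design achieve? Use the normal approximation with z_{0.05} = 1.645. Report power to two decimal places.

power ≈ 0.91

For two equal groups, power = Φ(d·√(n/2) − z_{α/2}).
d·√(n/2) = 0.39 × √(117/2) = 0.39 × 7.649 = 2.983.
z_β = 2.983 − 1.645 = 1.338.
Power = Φ(1.338) = 0.910.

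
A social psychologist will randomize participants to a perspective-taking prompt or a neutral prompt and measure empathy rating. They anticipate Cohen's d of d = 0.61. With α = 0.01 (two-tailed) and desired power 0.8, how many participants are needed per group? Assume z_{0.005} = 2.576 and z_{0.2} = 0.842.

For two independent groups with equal n: n = 2·((z_{α/2} + z_β) / d)².
z_{α/2} + z_β = 2.576 + 0.842 = 3.418.
n = 2 × (3.418 / 0.61)² = 2 × 5.603² = 2 × 31.40 = 62.8.
Round up to the next whole participant.

n = 63 per group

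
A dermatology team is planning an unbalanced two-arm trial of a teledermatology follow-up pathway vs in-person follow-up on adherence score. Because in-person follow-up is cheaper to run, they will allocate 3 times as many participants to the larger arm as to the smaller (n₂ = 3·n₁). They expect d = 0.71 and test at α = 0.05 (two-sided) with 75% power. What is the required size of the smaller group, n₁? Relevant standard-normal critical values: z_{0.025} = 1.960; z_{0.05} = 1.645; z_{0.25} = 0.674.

With allocation ratio k = n₂/n₁ = 3, Var(x̄₁−x̄₂) = σ²(1/n₁ + 1/(k·n₁)) = σ²·(k+1)/(k·n₁).
So n₁ = (1 + 1/k)·((z_{α/2} + z_β)/d)² = 1.333 × (2.634/0.71)².
n₁ = 1.333 × 13.76 = 18.4.
Round up: n₁ = 19, giving n₂ = 3 × 19 = 57.

n₁ = 19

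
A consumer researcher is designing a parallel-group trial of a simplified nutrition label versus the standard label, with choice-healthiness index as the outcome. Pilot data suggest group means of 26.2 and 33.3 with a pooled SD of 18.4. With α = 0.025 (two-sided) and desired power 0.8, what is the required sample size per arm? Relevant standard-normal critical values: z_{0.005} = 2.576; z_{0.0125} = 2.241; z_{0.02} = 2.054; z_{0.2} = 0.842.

n = 128 per group

Cohen's d = |M₁ − M₂| / SD_pooled = |26.2 − 33.3| / 18.4 = 7.1 / 18.4 = 0.386.
For two independent groups with equal n: n = 2·((z_{α/2} + z_β) / d)².
z_{α/2} + z_β = 2.241 + 0.842 = 3.083.
n = 2 × (3.083 / 0.386)² = 2 × 7.987² = 2 × 63.79 = 127.6.
Round up to the next whole participant.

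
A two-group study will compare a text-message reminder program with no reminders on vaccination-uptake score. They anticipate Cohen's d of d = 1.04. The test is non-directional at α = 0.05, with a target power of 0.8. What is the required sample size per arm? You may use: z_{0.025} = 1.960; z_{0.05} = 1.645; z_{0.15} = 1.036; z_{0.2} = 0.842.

For two independent groups with equal n: n = 2·((z_{α/2} + z_β) / d)².
z_{α/2} + z_β = 1.960 + 0.842 = 2.802.
n = 2 × (2.802 / 1.04)² = 2 × 2.694² = 2 × 7.26 = 14.5.
Round up to the next whole participant.

n = 15 per group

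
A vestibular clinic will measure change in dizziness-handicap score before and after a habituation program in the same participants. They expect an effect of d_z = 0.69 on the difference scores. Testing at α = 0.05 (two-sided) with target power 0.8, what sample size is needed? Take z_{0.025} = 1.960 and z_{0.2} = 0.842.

For a paired (one-sample on differences) test: n = ((z_{α/2} + z_β) / d)².
z_{α/2} + z_β = 1.960 + 0.842 = 2.802.
n = (2.802 / 0.69)² = 4.061² = 16.49.
Round up.

n = 17 pairs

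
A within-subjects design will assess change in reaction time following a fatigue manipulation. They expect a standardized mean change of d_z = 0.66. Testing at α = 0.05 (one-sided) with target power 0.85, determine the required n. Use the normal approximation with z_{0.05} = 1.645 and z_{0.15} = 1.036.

n = 17 pairs

For a paired (one-sample on differences) test: n = ((z_{α} + z_β) / d)².
z_{α} + z_β = 1.645 + 1.036 = 2.681.
n = (2.681 / 0.66)² = 4.062² = 16.50.
Round up.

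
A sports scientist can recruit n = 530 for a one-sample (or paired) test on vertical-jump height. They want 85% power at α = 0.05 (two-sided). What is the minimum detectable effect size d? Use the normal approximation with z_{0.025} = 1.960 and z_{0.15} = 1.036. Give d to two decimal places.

For a single sample (or paired design) of n = 530: d_min = (z_{α/2} + z_β)/√n.
z-sum = 1.960 + 1.036 = 2.996.
d_min = 2.996 / √530 = 2.996 / 23.022 = 0.130.

d_min ≈ 0.13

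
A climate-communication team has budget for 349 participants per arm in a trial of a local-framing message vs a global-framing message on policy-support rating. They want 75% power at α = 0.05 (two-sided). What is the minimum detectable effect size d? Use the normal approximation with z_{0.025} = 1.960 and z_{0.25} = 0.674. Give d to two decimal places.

d_min ≈ 0.20

For two independent groups of n = 349 each: d_min = (z_{α/2} + z_β)·√(2/n).
z-sum = 1.960 + 0.674 = 2.634.
d_min = 2.634 × √(2/349) = 2.634 × 0.0757 = 0.199.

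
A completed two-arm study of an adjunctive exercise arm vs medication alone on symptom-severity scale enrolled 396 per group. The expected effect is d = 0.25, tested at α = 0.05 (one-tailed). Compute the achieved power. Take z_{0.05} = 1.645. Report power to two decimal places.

power ≈ 0.97

For two equal groups, power = Φ(d·√(n/2) − z_{α}).
d·√(n/2) = 0.25 × √(396/2) = 0.25 × 14.071 = 3.518.
z_β = 3.518 − 1.645 = 1.873.
Power = Φ(1.873) = 0.969.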